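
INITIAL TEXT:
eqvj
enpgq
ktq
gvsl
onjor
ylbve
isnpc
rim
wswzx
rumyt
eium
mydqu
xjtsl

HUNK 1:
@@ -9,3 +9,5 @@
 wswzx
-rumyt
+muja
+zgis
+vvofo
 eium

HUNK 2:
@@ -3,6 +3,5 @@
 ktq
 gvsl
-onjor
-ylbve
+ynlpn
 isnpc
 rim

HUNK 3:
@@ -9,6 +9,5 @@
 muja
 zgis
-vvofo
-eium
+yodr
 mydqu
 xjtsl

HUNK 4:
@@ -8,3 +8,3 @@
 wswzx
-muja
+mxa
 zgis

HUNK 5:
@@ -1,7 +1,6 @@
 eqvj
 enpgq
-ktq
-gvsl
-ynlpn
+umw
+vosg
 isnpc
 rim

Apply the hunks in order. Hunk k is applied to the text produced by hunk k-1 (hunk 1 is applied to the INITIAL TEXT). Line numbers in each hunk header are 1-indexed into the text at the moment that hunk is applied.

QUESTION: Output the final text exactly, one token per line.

Hunk 1: at line 9 remove [rumyt] add [muja,zgis,vvofo] -> 15 lines: eqvj enpgq ktq gvsl onjor ylbve isnpc rim wswzx muja zgis vvofo eium mydqu xjtsl
Hunk 2: at line 3 remove [onjor,ylbve] add [ynlpn] -> 14 lines: eqvj enpgq ktq gvsl ynlpn isnpc rim wswzx muja zgis vvofo eium mydqu xjtsl
Hunk 3: at line 9 remove [vvofo,eium] add [yodr] -> 13 lines: eqvj enpgq ktq gvsl ynlpn isnpc rim wswzx muja zgis yodr mydqu xjtsl
Hunk 4: at line 8 remove [muja] add [mxa] -> 13 lines: eqvj enpgq ktq gvsl ynlpn isnpc rim wswzx mxa zgis yodr mydqu xjtsl
Hunk 5: at line 1 remove [ktq,gvsl,ynlpn] add [umw,vosg] -> 12 lines: eqvj enpgq umw vosg isnpc rim wswzx mxa zgis yodr mydqu xjtsl

Answer: eqvj
enpgq
umw
vosg
isnpc
rim
wswzx
mxa
zgis
yodr
mydqu
xjtsl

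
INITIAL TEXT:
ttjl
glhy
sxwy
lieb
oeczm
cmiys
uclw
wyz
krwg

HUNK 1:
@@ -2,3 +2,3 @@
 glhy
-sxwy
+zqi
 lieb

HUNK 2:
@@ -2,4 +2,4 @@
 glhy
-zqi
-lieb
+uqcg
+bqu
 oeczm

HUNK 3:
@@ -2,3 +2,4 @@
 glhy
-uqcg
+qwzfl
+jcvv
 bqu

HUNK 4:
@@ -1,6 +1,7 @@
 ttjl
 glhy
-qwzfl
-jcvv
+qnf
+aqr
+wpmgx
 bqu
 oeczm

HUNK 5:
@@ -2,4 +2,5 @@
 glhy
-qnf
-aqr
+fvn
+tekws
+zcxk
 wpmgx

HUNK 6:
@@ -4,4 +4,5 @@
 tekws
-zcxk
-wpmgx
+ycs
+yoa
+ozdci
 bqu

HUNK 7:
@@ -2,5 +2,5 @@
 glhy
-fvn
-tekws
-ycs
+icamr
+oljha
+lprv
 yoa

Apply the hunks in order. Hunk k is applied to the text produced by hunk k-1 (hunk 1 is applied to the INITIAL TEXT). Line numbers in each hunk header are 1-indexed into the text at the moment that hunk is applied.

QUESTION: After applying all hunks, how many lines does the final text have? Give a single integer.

Hunk 1: at line 2 remove [sxwy] add [zqi] -> 9 lines: ttjl glhy zqi lieb oeczm cmiys uclw wyz krwg
Hunk 2: at line 2 remove [zqi,lieb] add [uqcg,bqu] -> 9 lines: ttjl glhy uqcg bqu oeczm cmiys uclw wyz krwg
Hunk 3: at line 2 remove [uqcg] add [qwzfl,jcvv] -> 10 lines: ttjl glhy qwzfl jcvv bqu oeczm cmiys uclw wyz krwg
Hunk 4: at line 1 remove [qwzfl,jcvv] add [qnf,aqr,wpmgx] -> 11 lines: ttjl glhy qnf aqr wpmgx bqu oeczm cmiys uclw wyz krwg
Hunk 5: at line 2 remove [qnf,aqr] add [fvn,tekws,zcxk] -> 12 lines: ttjl glhy fvn tekws zcxk wpmgx bqu oeczm cmiys uclw wyz krwg
Hunk 6: at line 4 remove [zcxk,wpmgx] add [ycs,yoa,ozdci] -> 13 lines: ttjl glhy fvn tekws ycs yoa ozdci bqu oeczm cmiys uclw wyz krwg
Hunk 7: at line 2 remove [fvn,tekws,ycs] add [icamr,oljha,lprv] -> 13 lines: ttjl glhy icamr oljha lprv yoa ozdci bqu oeczm cmiys uclw wyz krwg
Final line count: 13

Answer: 13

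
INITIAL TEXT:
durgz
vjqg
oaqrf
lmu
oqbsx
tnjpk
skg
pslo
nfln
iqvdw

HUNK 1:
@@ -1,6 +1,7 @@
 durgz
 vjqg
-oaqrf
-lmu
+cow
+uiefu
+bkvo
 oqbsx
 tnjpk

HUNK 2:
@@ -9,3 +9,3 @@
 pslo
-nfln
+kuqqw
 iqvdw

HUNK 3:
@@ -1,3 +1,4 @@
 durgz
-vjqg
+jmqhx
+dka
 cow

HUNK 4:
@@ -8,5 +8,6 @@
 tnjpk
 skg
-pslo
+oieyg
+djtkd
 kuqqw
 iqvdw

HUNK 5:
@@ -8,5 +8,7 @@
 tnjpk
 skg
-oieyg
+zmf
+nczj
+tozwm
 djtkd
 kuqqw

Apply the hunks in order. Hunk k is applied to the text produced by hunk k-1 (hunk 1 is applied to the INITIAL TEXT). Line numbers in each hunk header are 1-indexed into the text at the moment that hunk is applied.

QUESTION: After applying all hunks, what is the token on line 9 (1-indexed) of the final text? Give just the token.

Hunk 1: at line 1 remove [oaqrf,lmu] add [cow,uiefu,bkvo] -> 11 lines: durgz vjqg cow uiefu bkvo oqbsx tnjpk skg pslo nfln iqvdw
Hunk 2: at line 9 remove [nfln] add [kuqqw] -> 11 lines: durgz vjqg cow uiefu bkvo oqbsx tnjpk skg pslo kuqqw iqvdw
Hunk 3: at line 1 remove [vjqg] add [jmqhx,dka] -> 12 lines: durgz jmqhx dka cow uiefu bkvo oqbsx tnjpk skg pslo kuqqw iqvdw
Hunk 4: at line 8 remove [pslo] add [oieyg,djtkd] -> 13 lines: durgz jmqhx dka cow uiefu bkvo oqbsx tnjpk skg oieyg djtkd kuqqw iqvdw
Hunk 5: at line 8 remove [oieyg] add [zmf,nczj,tozwm] -> 15 lines: durgz jmqhx dka cow uiefu bkvo oqbsx tnjpk skg zmf nczj tozwm djtkd kuqqw iqvdw
Final line 9: skg

Answer: skg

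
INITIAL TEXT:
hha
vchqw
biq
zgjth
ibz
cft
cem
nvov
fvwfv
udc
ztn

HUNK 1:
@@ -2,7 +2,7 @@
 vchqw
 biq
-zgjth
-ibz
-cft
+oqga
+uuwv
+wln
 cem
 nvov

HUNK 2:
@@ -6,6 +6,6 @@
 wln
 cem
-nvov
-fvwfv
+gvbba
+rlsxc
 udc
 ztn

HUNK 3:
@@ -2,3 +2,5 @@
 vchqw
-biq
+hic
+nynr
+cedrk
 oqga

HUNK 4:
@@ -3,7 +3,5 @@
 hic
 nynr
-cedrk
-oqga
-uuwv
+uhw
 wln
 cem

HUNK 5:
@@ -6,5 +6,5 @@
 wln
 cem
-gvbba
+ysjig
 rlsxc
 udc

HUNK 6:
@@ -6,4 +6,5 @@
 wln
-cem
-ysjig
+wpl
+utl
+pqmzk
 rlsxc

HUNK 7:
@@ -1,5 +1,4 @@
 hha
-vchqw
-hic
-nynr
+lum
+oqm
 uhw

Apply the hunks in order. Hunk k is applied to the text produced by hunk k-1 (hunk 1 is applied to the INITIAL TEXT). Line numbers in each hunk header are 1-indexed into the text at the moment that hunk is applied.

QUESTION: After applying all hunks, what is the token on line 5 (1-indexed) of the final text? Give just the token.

Answer: wln

Derivation:
Hunk 1: at line 2 remove [zgjth,ibz,cft] add [oqga,uuwv,wln] -> 11 lines: hha vchqw biq oqga uuwv wln cem nvov fvwfv udc ztn
Hunk 2: at line 6 remove [nvov,fvwfv] add [gvbba,rlsxc] -> 11 lines: hha vchqw biq oqga uuwv wln cem gvbba rlsxc udc ztn
Hunk 3: at line 2 remove [biq] add [hic,nynr,cedrk] -> 13 lines: hha vchqw hic nynr cedrk oqga uuwv wln cem gvbba rlsxc udc ztn
Hunk 4: at line 3 remove [cedrk,oqga,uuwv] add [uhw] -> 11 lines: hha vchqw hic nynr uhw wln cem gvbba rlsxc udc ztn
Hunk 5: at line 6 remove [gvbba] add [ysjig] -> 11 lines: hha vchqw hic nynr uhw wln cem ysjig rlsxc udc ztn
Hunk 6: at line 6 remove [cem,ysjig] add [wpl,utl,pqmzk] -> 12 lines: hha vchqw hic nynr uhw wln wpl utl pqmzk rlsxc udc ztn
Hunk 7: at line 1 remove [vchqw,hic,nynr] add [lum,oqm] -> 11 lines: hha lum oqm uhw wln wpl utl pqmzk rlsxc udc ztn
Final line 5: wln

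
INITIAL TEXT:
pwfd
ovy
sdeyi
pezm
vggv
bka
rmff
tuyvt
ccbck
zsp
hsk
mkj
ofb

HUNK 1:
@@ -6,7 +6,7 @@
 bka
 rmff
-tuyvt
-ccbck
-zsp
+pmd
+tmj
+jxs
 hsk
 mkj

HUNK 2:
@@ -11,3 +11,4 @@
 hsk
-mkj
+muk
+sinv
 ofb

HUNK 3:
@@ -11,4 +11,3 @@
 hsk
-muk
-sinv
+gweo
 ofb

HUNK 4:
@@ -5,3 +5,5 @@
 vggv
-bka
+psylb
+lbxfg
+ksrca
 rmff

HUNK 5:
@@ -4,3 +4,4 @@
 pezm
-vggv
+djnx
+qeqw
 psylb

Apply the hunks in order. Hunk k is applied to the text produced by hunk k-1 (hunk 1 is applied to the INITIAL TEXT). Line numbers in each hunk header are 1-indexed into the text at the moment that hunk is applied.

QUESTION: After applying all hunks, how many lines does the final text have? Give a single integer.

Hunk 1: at line 6 remove [tuyvt,ccbck,zsp] add [pmd,tmj,jxs] -> 13 lines: pwfd ovy sdeyi pezm vggv bka rmff pmd tmj jxs hsk mkj ofb
Hunk 2: at line 11 remove [mkj] add [muk,sinv] -> 14 lines: pwfd ovy sdeyi pezm vggv bka rmff pmd tmj jxs hsk muk sinv ofb
Hunk 3: at line 11 remove [muk,sinv] add [gweo] -> 13 lines: pwfd ovy sdeyi pezm vggv bka rmff pmd tmj jxs hsk gweo ofb
Hunk 4: at line 5 remove [bka] add [psylb,lbxfg,ksrca] -> 15 lines: pwfd ovy sdeyi pezm vggv psylb lbxfg ksrca rmff pmd tmj jxs hsk gweo ofb
Hunk 5: at line 4 remove [vggv] add [djnx,qeqw] -> 16 lines: pwfd ovy sdeyi pezm djnx qeqw psylb lbxfg ksrca rmff pmd tmj jxs hsk gweo ofb
Final line count: 16

Answer: 16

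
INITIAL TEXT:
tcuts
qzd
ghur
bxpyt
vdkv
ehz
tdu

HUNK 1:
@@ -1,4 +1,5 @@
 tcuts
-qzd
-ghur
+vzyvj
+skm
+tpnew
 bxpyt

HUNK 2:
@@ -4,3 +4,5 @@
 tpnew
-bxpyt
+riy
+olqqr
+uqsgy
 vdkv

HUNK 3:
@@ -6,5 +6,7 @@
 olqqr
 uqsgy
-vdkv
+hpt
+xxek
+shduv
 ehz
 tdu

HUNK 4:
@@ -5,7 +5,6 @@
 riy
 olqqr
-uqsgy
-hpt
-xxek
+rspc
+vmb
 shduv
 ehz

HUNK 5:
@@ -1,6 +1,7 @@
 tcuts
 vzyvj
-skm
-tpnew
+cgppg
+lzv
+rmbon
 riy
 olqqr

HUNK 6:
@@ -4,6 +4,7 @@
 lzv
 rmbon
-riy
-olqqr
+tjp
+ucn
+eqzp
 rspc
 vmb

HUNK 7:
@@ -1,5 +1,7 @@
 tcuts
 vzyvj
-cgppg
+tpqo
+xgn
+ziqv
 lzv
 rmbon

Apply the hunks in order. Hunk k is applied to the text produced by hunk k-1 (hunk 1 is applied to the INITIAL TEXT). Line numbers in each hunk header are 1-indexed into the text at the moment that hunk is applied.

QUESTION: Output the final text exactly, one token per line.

Hunk 1: at line 1 remove [qzd,ghur] add [vzyvj,skm,tpnew] -> 8 lines: tcuts vzyvj skm tpnew bxpyt vdkv ehz tdu
Hunk 2: at line 4 remove [bxpyt] add [riy,olqqr,uqsgy] -> 10 lines: tcuts vzyvj skm tpnew riy olqqr uqsgy vdkv ehz tdu
Hunk 3: at line 6 remove [vdkv] add [hpt,xxek,shduv] -> 12 lines: tcuts vzyvj skm tpnew riy olqqr uqsgy hpt xxek shduv ehz tdu
Hunk 4: at line 5 remove [uqsgy,hpt,xxek] add [rspc,vmb] -> 11 lines: tcuts vzyvj skm tpnew riy olqqr rspc vmb shduv ehz tdu
Hunk 5: at line 1 remove [skm,tpnew] add [cgppg,lzv,rmbon] -> 12 lines: tcuts vzyvj cgppg lzv rmbon riy olqqr rspc vmb shduv ehz tdu
Hunk 6: at line 4 remove [riy,olqqr] add [tjp,ucn,eqzp] -> 13 lines: tcuts vzyvj cgppg lzv rmbon tjp ucn eqzp rspc vmb shduv ehz tdu
Hunk 7: at line 1 remove [cgppg] add [tpqo,xgn,ziqv] -> 15 lines: tcuts vzyvj tpqo xgn ziqv lzv rmbon tjp ucn eqzp rspc vmb shduv ehz tdu

Answer: tcuts
vzyvj
tpqo
xgn
ziqv
lzv
rmbon
tjp
ucn
eqzp
rspc
vmb
shduv
ehz
tdu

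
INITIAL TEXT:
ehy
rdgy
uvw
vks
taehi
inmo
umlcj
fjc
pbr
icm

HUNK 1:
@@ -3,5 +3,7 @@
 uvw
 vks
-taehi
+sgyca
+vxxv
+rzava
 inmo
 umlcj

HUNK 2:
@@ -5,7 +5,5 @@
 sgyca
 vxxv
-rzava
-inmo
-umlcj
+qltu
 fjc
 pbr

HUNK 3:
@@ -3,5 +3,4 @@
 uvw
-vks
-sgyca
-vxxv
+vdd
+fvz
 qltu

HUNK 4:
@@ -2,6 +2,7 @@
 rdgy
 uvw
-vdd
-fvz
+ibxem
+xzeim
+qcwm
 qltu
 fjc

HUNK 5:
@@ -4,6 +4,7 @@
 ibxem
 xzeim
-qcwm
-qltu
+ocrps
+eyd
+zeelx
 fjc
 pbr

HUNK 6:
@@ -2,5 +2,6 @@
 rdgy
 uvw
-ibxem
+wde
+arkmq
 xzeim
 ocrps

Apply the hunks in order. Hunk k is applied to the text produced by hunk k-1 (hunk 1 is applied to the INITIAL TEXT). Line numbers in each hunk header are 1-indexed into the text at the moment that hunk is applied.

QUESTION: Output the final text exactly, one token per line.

Answer: ehy
rdgy
uvw
wde
arkmq
xzeim
ocrps
eyd
zeelx
fjc
pbr
icm

Derivation:
Hunk 1: at line 3 remove [taehi] add [sgyca,vxxv,rzava] -> 12 lines: ehy rdgy uvw vks sgyca vxxv rzava inmo umlcj fjc pbr icm
Hunk 2: at line 5 remove [rzava,inmo,umlcj] add [qltu] -> 10 lines: ehy rdgy uvw vks sgyca vxxv qltu fjc pbr icm
Hunk 3: at line 3 remove [vks,sgyca,vxxv] add [vdd,fvz] -> 9 lines: ehy rdgy uvw vdd fvz qltu fjc pbr icm
Hunk 4: at line 2 remove [vdd,fvz] add [ibxem,xzeim,qcwm] -> 10 lines: ehy rdgy uvw ibxem xzeim qcwm qltu fjc pbr icm
Hunk 5: at line 4 remove [qcwm,qltu] add [ocrps,eyd,zeelx] -> 11 lines: ehy rdgy uvw ibxem xzeim ocrps eyd zeelx fjc pbr icm
Hunk 6: at line 2 remove [ibxem] add [wde,arkmq] -> 12 lines: ehy rdgy uvw wde arkmq xzeim ocrps eyd zeelx fjc pbr icm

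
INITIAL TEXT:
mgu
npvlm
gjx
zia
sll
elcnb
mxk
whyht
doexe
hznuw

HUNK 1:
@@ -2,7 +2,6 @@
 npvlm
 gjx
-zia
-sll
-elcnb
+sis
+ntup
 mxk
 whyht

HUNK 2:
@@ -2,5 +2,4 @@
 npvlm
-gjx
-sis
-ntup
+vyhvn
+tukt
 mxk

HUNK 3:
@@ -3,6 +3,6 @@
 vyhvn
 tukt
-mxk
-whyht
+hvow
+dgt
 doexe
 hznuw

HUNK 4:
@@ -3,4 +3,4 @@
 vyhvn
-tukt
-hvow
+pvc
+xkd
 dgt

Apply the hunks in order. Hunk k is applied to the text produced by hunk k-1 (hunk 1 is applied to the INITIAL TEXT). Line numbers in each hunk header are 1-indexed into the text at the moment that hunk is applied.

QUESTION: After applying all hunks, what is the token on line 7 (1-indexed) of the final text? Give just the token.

Answer: doexe

Derivation:
Hunk 1: at line 2 remove [zia,sll,elcnb] add [sis,ntup] -> 9 lines: mgu npvlm gjx sis ntup mxk whyht doexe hznuw
Hunk 2: at line 2 remove [gjx,sis,ntup] add [vyhvn,tukt] -> 8 lines: mgu npvlm vyhvn tukt mxk whyht doexe hznuw
Hunk 3: at line 3 remove [mxk,whyht] add [hvow,dgt] -> 8 lines: mgu npvlm vyhvn tukt hvow dgt doexe hznuw
Hunk 4: at line 3 remove [tukt,hvow] add [pvc,xkd] -> 8 lines: mgu npvlm vyhvn pvc xkd dgt doexe hznuw
Final line 7: doexe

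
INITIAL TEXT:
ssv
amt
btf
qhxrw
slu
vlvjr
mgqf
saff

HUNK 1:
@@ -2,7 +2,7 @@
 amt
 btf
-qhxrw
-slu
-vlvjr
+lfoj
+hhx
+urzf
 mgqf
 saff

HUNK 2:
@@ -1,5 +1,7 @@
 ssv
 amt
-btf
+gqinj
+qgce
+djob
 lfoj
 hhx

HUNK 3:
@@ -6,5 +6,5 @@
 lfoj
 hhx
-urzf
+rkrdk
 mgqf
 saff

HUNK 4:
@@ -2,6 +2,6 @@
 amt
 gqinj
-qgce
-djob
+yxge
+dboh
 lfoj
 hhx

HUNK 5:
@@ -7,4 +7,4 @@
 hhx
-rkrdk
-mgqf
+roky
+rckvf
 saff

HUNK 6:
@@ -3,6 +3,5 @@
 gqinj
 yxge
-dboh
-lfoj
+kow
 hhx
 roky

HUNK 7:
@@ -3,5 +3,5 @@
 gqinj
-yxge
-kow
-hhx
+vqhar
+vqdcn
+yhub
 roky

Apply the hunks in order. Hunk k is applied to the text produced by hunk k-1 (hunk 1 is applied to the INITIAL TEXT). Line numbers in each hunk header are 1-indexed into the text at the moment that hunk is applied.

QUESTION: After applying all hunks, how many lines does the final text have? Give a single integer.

Hunk 1: at line 2 remove [qhxrw,slu,vlvjr] add [lfoj,hhx,urzf] -> 8 lines: ssv amt btf lfoj hhx urzf mgqf saff
Hunk 2: at line 1 remove [btf] add [gqinj,qgce,djob] -> 10 lines: ssv amt gqinj qgce djob lfoj hhx urzf mgqf saff
Hunk 3: at line 6 remove [urzf] add [rkrdk] -> 10 lines: ssv amt gqinj qgce djob lfoj hhx rkrdk mgqf saff
Hunk 4: at line 2 remove [qgce,djob] add [yxge,dboh] -> 10 lines: ssv amt gqinj yxge dboh lfoj hhx rkrdk mgqf saff
Hunk 5: at line 7 remove [rkrdk,mgqf] add [roky,rckvf] -> 10 lines: ssv amt gqinj yxge dboh lfoj hhx roky rckvf saff
Hunk 6: at line 3 remove [dboh,lfoj] add [kow] -> 9 lines: ssv amt gqinj yxge kow hhx roky rckvf saff
Hunk 7: at line 3 remove [yxge,kow,hhx] add [vqhar,vqdcn,yhub] -> 9 lines: ssv amt gqinj vqhar vqdcn yhub roky rckvf saff
Final line count: 9

Answer: 9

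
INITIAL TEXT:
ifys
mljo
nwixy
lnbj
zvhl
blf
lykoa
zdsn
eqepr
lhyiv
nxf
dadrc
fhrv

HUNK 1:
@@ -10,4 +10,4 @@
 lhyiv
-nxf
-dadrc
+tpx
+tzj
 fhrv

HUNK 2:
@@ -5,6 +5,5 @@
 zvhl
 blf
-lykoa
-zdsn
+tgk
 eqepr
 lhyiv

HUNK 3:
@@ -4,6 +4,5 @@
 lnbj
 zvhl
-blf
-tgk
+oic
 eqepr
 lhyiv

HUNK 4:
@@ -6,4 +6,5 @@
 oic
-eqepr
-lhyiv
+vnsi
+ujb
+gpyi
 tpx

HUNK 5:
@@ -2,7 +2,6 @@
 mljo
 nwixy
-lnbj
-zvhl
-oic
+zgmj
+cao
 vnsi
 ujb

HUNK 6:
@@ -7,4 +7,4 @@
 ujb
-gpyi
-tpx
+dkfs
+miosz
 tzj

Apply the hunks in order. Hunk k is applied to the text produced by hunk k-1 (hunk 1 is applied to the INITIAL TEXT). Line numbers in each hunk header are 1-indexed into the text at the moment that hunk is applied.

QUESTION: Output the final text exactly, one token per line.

Hunk 1: at line 10 remove [nxf,dadrc] add [tpx,tzj] -> 13 lines: ifys mljo nwixy lnbj zvhl blf lykoa zdsn eqepr lhyiv tpx tzj fhrv
Hunk 2: at line 5 remove [lykoa,zdsn] add [tgk] -> 12 lines: ifys mljo nwixy lnbj zvhl blf tgk eqepr lhyiv tpx tzj fhrv
Hunk 3: at line 4 remove [blf,tgk] add [oic] -> 11 lines: ifys mljo nwixy lnbj zvhl oic eqepr lhyiv tpx tzj fhrv
Hunk 4: at line 6 remove [eqepr,lhyiv] add [vnsi,ujb,gpyi] -> 12 lines: ifys mljo nwixy lnbj zvhl oic vnsi ujb gpyi tpx tzj fhrv
Hunk 5: at line 2 remove [lnbj,zvhl,oic] add [zgmj,cao] -> 11 lines: ifys mljo nwixy zgmj cao vnsi ujb gpyi tpx tzj fhrv
Hunk 6: at line 7 remove [gpyi,tpx] add [dkfs,miosz] -> 11 lines: ifys mljo nwixy zgmj cao vnsi ujb dkfs miosz tzj fhrv

Answer: ifys
mljo
nwixy
zgmj
cao
vnsi
ujb
dkfs
miosz
tzj
fhrv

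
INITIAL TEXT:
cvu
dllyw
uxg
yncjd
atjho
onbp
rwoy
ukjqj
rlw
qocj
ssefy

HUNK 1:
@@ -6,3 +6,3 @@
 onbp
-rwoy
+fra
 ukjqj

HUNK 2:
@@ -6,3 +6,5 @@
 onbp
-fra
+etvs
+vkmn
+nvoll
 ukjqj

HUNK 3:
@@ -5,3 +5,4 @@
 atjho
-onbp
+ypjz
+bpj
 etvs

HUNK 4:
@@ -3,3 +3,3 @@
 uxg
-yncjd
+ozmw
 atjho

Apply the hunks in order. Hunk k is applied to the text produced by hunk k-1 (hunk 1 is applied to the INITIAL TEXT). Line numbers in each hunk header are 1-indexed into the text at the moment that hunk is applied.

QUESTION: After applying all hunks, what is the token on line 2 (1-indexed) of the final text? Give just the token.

Hunk 1: at line 6 remove [rwoy] add [fra] -> 11 lines: cvu dllyw uxg yncjd atjho onbp fra ukjqj rlw qocj ssefy
Hunk 2: at line 6 remove [fra] add [etvs,vkmn,nvoll] -> 13 lines: cvu dllyw uxg yncjd atjho onbp etvs vkmn nvoll ukjqj rlw qocj ssefy
Hunk 3: at line 5 remove [onbp] add [ypjz,bpj] -> 14 lines: cvu dllyw uxg yncjd atjho ypjz bpj etvs vkmn nvoll ukjqj rlw qocj ssefy
Hunk 4: at line 3 remove [yncjd] add [ozmw] -> 14 lines: cvu dllyw uxg ozmw atjho ypjz bpj etvs vkmn nvoll ukjqj rlw qocj ssefy
Final line 2: dllyw

Answer: dllyw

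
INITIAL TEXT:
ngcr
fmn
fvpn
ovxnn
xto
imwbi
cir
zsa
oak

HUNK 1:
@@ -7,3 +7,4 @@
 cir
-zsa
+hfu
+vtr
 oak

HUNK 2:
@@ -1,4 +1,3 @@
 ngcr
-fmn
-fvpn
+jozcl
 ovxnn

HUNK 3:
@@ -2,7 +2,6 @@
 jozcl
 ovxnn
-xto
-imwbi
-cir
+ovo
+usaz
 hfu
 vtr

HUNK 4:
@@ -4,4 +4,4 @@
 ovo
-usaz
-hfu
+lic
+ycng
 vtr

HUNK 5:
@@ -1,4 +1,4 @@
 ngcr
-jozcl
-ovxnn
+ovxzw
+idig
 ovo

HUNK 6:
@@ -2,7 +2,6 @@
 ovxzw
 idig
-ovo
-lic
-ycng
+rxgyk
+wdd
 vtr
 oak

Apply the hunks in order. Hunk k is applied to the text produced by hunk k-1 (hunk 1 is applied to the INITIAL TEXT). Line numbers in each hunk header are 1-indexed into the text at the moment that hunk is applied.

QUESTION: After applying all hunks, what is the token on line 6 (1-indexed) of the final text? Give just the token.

Hunk 1: at line 7 remove [zsa] add [hfu,vtr] -> 10 lines: ngcr fmn fvpn ovxnn xto imwbi cir hfu vtr oak
Hunk 2: at line 1 remove [fmn,fvpn] add [jozcl] -> 9 lines: ngcr jozcl ovxnn xto imwbi cir hfu vtr oak
Hunk 3: at line 2 remove [xto,imwbi,cir] add [ovo,usaz] -> 8 lines: ngcr jozcl ovxnn ovo usaz hfu vtr oak
Hunk 4: at line 4 remove [usaz,hfu] add [lic,ycng] -> 8 lines: ngcr jozcl ovxnn ovo lic ycng vtr oak
Hunk 5: at line 1 remove [jozcl,ovxnn] add [ovxzw,idig] -> 8 lines: ngcr ovxzw idig ovo lic ycng vtr oak
Hunk 6: at line 2 remove [ovo,lic,ycng] add [rxgyk,wdd] -> 7 lines: ngcr ovxzw idig rxgyk wdd vtr oak
Final line 6: vtr

Answer: vtr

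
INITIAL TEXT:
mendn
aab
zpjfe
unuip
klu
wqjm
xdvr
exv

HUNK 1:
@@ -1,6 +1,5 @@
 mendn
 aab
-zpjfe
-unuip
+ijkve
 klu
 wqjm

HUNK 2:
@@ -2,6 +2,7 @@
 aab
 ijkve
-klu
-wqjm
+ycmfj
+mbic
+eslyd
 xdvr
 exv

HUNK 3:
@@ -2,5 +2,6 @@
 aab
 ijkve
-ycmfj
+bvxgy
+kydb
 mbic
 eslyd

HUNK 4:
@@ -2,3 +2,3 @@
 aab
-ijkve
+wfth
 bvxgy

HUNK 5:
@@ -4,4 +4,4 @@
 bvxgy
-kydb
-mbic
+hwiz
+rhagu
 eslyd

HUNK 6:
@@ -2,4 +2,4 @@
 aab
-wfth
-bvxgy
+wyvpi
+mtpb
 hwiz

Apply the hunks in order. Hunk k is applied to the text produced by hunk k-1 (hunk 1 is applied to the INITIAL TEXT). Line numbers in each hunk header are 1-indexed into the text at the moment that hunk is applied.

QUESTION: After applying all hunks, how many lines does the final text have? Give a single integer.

Answer: 9

Derivation:
Hunk 1: at line 1 remove [zpjfe,unuip] add [ijkve] -> 7 lines: mendn aab ijkve klu wqjm xdvr exv
Hunk 2: at line 2 remove [klu,wqjm] add [ycmfj,mbic,eslyd] -> 8 lines: mendn aab ijkve ycmfj mbic eslyd xdvr exv
Hunk 3: at line 2 remove [ycmfj] add [bvxgy,kydb] -> 9 lines: mendn aab ijkve bvxgy kydb mbic eslyd xdvr exv
Hunk 4: at line 2 remove [ijkve] add [wfth] -> 9 lines: mendn aab wfth bvxgy kydb mbic eslyd xdvr exv
Hunk 5: at line 4 remove [kydb,mbic] add [hwiz,rhagu] -> 9 lines: mendn aab wfth bvxgy hwiz rhagu eslyd xdvr exv
Hunk 6: at line 2 remove [wfth,bvxgy] add [wyvpi,mtpb] -> 9 lines: mendn aab wyvpi mtpb hwiz rhagu eslyd xdvr exv
Final line count: 9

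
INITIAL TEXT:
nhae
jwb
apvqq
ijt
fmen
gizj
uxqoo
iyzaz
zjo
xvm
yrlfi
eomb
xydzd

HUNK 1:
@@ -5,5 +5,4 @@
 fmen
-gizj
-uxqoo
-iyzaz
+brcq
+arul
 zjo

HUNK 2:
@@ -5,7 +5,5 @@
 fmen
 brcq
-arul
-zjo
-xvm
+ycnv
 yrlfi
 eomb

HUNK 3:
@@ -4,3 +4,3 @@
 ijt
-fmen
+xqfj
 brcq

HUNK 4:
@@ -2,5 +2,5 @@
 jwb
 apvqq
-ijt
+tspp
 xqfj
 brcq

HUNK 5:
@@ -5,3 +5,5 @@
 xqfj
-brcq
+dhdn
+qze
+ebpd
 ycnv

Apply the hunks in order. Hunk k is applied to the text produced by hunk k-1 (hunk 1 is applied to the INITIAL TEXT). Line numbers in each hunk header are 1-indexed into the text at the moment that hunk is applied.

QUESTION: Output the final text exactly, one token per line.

Answer: nhae
jwb
apvqq
tspp
xqfj
dhdn
qze
ebpd
ycnv
yrlfi
eomb
xydzd

Derivation:
Hunk 1: at line 5 remove [gizj,uxqoo,iyzaz] add [brcq,arul] -> 12 lines: nhae jwb apvqq ijt fmen brcq arul zjo xvm yrlfi eomb xydzd
Hunk 2: at line 5 remove [arul,zjo,xvm] add [ycnv] -> 10 lines: nhae jwb apvqq ijt fmen brcq ycnv yrlfi eomb xydzd
Hunk 3: at line 4 remove [fmen] add [xqfj] -> 10 lines: nhae jwb apvqq ijt xqfj brcq ycnv yrlfi eomb xydzd
Hunk 4: at line 2 remove [ijt] add [tspp] -> 10 lines: nhae jwb apvqq tspp xqfj brcq ycnv yrlfi eomb xydzd
Hunk 5: at line 5 remove [brcq] add [dhdn,qze,ebpd] -> 12 lines: nhae jwb apvqq tspp xqfj dhdn qze ebpd ycnv yrlfi eomb xydzd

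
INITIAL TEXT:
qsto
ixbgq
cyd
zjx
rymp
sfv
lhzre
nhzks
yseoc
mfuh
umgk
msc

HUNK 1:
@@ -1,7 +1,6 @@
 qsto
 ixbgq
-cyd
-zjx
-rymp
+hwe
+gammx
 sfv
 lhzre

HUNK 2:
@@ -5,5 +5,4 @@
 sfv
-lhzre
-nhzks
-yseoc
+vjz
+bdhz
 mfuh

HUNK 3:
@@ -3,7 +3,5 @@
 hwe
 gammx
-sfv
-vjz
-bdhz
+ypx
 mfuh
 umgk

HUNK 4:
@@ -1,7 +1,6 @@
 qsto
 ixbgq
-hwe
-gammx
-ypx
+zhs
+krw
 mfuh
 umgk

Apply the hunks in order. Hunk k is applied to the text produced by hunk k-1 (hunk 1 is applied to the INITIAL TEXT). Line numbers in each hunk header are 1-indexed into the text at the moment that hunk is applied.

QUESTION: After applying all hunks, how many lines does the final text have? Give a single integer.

Answer: 7

Derivation:
Hunk 1: at line 1 remove [cyd,zjx,rymp] add [hwe,gammx] -> 11 lines: qsto ixbgq hwe gammx sfv lhzre nhzks yseoc mfuh umgk msc
Hunk 2: at line 5 remove [lhzre,nhzks,yseoc] add [vjz,bdhz] -> 10 lines: qsto ixbgq hwe gammx sfv vjz bdhz mfuh umgk msc
Hunk 3: at line 3 remove [sfv,vjz,bdhz] add [ypx] -> 8 lines: qsto ixbgq hwe gammx ypx mfuh umgk msc
Hunk 4: at line 1 remove [hwe,gammx,ypx] add [zhs,krw] -> 7 lines: qsto ixbgq zhs krw mfuh umgk msc
Final line count: 7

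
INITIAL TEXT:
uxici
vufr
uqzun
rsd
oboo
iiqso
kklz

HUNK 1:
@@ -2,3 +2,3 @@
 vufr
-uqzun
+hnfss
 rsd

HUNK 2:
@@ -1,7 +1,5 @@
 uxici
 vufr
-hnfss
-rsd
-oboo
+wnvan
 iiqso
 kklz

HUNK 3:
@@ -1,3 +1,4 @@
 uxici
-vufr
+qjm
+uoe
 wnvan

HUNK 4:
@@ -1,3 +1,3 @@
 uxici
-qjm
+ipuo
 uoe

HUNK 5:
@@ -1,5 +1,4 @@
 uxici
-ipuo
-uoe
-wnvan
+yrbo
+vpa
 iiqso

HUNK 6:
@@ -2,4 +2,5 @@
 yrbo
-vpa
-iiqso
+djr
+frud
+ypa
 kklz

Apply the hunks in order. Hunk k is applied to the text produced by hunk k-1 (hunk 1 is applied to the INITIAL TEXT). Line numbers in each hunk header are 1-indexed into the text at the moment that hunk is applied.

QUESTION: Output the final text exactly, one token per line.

Answer: uxici
yrbo
djr
frud
ypa
kklz

Derivation:
Hunk 1: at line 2 remove [uqzun] add [hnfss] -> 7 lines: uxici vufr hnfss rsd oboo iiqso kklz
Hunk 2: at line 1 remove [hnfss,rsd,oboo] add [wnvan] -> 5 lines: uxici vufr wnvan iiqso kklz
Hunk 3: at line 1 remove [vufr] add [qjm,uoe] -> 6 lines: uxici qjm uoe wnvan iiqso kklz
Hunk 4: at line 1 remove [qjm] add [ipuo] -> 6 lines: uxici ipuo uoe wnvan iiqso kklz
Hunk 5: at line 1 remove [ipuo,uoe,wnvan] add [yrbo,vpa] -> 5 lines: uxici yrbo vpa iiqso kklz
Hunk 6: at line 2 remove [vpa,iiqso] add [djr,frud,ypa] -> 6 lines: uxici yrbo djr frud ypa kklz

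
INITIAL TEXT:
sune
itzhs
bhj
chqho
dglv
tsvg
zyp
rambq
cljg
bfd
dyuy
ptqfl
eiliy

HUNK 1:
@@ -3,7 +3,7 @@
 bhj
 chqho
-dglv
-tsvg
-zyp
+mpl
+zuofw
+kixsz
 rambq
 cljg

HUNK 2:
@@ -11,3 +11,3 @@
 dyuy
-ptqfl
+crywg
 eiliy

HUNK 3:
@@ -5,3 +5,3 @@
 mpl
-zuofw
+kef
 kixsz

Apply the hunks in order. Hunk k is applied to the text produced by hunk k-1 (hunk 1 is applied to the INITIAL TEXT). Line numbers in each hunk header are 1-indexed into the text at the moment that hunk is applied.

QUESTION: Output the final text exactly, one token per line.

Answer: sune
itzhs
bhj
chqho
mpl
kef
kixsz
rambq
cljg
bfd
dyuy
crywg
eiliy

Derivation:
Hunk 1: at line 3 remove [dglv,tsvg,zyp] add [mpl,zuofw,kixsz] -> 13 lines: sune itzhs bhj chqho mpl zuofw kixsz rambq cljg bfd dyuy ptqfl eiliy
Hunk 2: at line 11 remove [ptqfl] add [crywg] -> 13 lines: sune itzhs bhj chqho mpl zuofw kixsz rambq cljg bfd dyuy crywg eiliy
Hunk 3: at line 5 remove [zuofw] add [kef] -> 13 lines: sune itzhs bhj chqho mpl kef kixsz rambq cljg bfd dyuy crywg eiliy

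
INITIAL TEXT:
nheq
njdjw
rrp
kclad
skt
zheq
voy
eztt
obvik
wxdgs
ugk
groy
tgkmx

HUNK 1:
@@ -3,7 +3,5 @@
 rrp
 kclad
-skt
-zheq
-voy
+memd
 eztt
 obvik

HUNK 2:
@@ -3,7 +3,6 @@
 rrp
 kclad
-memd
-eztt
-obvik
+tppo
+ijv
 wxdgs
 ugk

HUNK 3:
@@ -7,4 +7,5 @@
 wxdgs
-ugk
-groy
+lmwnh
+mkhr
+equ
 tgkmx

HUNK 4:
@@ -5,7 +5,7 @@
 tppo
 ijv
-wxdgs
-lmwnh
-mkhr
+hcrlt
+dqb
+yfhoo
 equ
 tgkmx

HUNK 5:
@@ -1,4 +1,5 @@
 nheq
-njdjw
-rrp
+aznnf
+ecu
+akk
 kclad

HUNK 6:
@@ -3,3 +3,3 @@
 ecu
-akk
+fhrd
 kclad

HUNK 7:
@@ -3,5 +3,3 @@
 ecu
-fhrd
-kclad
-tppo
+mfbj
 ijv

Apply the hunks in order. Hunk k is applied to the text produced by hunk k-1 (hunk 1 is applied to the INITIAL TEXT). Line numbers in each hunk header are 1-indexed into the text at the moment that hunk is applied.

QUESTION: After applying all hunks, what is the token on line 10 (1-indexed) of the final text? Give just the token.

Hunk 1: at line 3 remove [skt,zheq,voy] add [memd] -> 11 lines: nheq njdjw rrp kclad memd eztt obvik wxdgs ugk groy tgkmx
Hunk 2: at line 3 remove [memd,eztt,obvik] add [tppo,ijv] -> 10 lines: nheq njdjw rrp kclad tppo ijv wxdgs ugk groy tgkmx
Hunk 3: at line 7 remove [ugk,groy] add [lmwnh,mkhr,equ] -> 11 lines: nheq njdjw rrp kclad tppo ijv wxdgs lmwnh mkhr equ tgkmx
Hunk 4: at line 5 remove [wxdgs,lmwnh,mkhr] add [hcrlt,dqb,yfhoo] -> 11 lines: nheq njdjw rrp kclad tppo ijv hcrlt dqb yfhoo equ tgkmx
Hunk 5: at line 1 remove [njdjw,rrp] add [aznnf,ecu,akk] -> 12 lines: nheq aznnf ecu akk kclad tppo ijv hcrlt dqb yfhoo equ tgkmx
Hunk 6: at line 3 remove [akk] add [fhrd] -> 12 lines: nheq aznnf ecu fhrd kclad tppo ijv hcrlt dqb yfhoo equ tgkmx
Hunk 7: at line 3 remove [fhrd,kclad,tppo] add [mfbj] -> 10 lines: nheq aznnf ecu mfbj ijv hcrlt dqb yfhoo equ tgkmx
Final line 10: tgkmx

Answer: tgkmx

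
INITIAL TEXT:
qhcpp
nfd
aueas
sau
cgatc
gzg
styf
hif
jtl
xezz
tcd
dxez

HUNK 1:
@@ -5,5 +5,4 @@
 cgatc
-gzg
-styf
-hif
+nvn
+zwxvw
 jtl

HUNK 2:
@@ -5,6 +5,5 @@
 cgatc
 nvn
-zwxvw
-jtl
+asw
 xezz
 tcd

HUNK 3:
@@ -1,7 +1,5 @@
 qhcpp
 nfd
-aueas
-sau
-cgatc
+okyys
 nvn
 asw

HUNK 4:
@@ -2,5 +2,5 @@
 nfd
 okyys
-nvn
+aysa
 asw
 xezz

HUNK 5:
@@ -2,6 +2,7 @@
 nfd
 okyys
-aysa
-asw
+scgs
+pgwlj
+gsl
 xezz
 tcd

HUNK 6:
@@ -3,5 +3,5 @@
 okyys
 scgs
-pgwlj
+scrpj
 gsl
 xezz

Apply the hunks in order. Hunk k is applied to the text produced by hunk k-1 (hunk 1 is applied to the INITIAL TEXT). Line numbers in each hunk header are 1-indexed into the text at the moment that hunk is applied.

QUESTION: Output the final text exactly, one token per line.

Hunk 1: at line 5 remove [gzg,styf,hif] add [nvn,zwxvw] -> 11 lines: qhcpp nfd aueas sau cgatc nvn zwxvw jtl xezz tcd dxez
Hunk 2: at line 5 remove [zwxvw,jtl] add [asw] -> 10 lines: qhcpp nfd aueas sau cgatc nvn asw xezz tcd dxez
Hunk 3: at line 1 remove [aueas,sau,cgatc] add [okyys] -> 8 lines: qhcpp nfd okyys nvn asw xezz tcd dxez
Hunk 4: at line 2 remove [nvn] add [aysa] -> 8 lines: qhcpp nfd okyys aysa asw xezz tcd dxez
Hunk 5: at line 2 remove [aysa,asw] add [scgs,pgwlj,gsl] -> 9 lines: qhcpp nfd okyys scgs pgwlj gsl xezz tcd dxez
Hunk 6: at line 3 remove [pgwlj] add [scrpj] -> 9 lines: qhcpp nfd okyys scgs scrpj gsl xezz tcd dxez

Answer: qhcpp
nfd
okyys
scgs
scrpj
gsl
xezz
tcd
dxez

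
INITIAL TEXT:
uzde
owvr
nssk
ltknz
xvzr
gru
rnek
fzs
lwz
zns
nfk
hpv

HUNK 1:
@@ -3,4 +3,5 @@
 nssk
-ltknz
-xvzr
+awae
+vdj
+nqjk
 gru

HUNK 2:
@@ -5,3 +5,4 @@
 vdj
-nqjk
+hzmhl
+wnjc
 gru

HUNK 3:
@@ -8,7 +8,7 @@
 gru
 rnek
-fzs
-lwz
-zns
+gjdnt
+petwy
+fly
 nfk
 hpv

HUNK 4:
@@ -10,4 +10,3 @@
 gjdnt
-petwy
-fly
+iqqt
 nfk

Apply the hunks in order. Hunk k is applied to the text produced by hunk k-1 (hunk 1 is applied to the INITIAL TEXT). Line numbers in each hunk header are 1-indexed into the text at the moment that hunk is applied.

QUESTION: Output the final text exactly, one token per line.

Answer: uzde
owvr
nssk
awae
vdj
hzmhl
wnjc
gru
rnek
gjdnt
iqqt
nfk
hpv

Derivation:
Hunk 1: at line 3 remove [ltknz,xvzr] add [awae,vdj,nqjk] -> 13 lines: uzde owvr nssk awae vdj nqjk gru rnek fzs lwz zns nfk hpv
Hunk 2: at line 5 remove [nqjk] add [hzmhl,wnjc] -> 14 lines: uzde owvr nssk awae vdj hzmhl wnjc gru rnek fzs lwz zns nfk hpv
Hunk 3: at line 8 remove [fzs,lwz,zns] add [gjdnt,petwy,fly] -> 14 lines: uzde owvr nssk awae vdj hzmhl wnjc gru rnek gjdnt petwy fly nfk hpv
Hunk 4: at line 10 remove [petwy,fly] add [iqqt] -> 13 lines: uzde owvr nssk awae vdj hzmhl wnjc gru rnek gjdnt iqqt nfk hpv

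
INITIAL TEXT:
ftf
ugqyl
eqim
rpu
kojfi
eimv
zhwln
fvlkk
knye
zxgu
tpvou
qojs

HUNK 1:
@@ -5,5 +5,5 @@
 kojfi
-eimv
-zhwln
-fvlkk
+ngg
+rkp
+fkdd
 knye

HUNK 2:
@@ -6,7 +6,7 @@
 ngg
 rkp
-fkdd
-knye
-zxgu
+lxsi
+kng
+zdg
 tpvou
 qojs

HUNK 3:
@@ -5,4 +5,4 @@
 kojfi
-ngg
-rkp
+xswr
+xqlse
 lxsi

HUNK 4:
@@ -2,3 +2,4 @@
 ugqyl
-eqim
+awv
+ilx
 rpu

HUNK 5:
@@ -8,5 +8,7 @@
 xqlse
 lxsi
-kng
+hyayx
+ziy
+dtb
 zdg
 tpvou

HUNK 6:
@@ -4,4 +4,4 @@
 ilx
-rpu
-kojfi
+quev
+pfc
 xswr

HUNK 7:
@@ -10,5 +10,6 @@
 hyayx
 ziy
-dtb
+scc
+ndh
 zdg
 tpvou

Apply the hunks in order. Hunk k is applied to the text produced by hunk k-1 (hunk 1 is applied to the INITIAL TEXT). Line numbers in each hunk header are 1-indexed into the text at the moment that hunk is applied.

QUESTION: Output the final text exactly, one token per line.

Answer: ftf
ugqyl
awv
ilx
quev
pfc
xswr
xqlse
lxsi
hyayx
ziy
scc
ndh
zdg
tpvou
qojs

Derivation:
Hunk 1: at line 5 remove [eimv,zhwln,fvlkk] add [ngg,rkp,fkdd] -> 12 lines: ftf ugqyl eqim rpu kojfi ngg rkp fkdd knye zxgu tpvou qojs
Hunk 2: at line 6 remove [fkdd,knye,zxgu] add [lxsi,kng,zdg] -> 12 lines: ftf ugqyl eqim rpu kojfi ngg rkp lxsi kng zdg tpvou qojs
Hunk 3: at line 5 remove [ngg,rkp] add [xswr,xqlse] -> 12 lines: ftf ugqyl eqim rpu kojfi xswr xqlse lxsi kng zdg tpvou qojs
Hunk 4: at line 2 remove [eqim] add [awv,ilx] -> 13 lines: ftf ugqyl awv ilx rpu kojfi xswr xqlse lxsi kng zdg tpvou qojs
Hunk 5: at line 8 remove [kng] add [hyayx,ziy,dtb] -> 15 lines: ftf ugqyl awv ilx rpu kojfi xswr xqlse lxsi hyayx ziy dtb zdg tpvou qojs
Hunk 6: at line 4 remove [rpu,kojfi] add [quev,pfc] -> 15 lines: ftf ugqyl awv ilx quev pfc xswr xqlse lxsi hyayx ziy dtb zdg tpvou qojs
Hunk 7: at line 10 remove [dtb] add [scc,ndh] -> 16 lines: ftf ugqyl awv ilx quev pfc xswr xqlse lxsi hyayx ziy scc ndh zdg tpvou qojs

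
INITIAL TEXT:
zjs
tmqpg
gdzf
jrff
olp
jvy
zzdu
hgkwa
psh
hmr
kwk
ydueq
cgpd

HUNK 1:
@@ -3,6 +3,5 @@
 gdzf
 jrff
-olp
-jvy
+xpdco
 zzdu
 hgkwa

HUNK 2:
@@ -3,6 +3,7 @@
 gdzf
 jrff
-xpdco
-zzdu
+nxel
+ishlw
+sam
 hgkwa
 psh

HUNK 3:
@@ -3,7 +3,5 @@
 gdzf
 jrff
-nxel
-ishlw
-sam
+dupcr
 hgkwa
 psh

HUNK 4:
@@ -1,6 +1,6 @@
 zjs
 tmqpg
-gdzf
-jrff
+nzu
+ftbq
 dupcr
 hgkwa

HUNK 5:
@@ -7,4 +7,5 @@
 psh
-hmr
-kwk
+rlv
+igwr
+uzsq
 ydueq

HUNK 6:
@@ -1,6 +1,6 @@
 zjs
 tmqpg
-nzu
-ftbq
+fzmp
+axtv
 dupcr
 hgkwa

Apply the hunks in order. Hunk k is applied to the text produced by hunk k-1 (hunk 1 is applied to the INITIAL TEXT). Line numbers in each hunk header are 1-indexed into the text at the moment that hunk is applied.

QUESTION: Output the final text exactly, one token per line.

Answer: zjs
tmqpg
fzmp
axtv
dupcr
hgkwa
psh
rlv
igwr
uzsq
ydueq
cgpd

Derivation:
Hunk 1: at line 3 remove [olp,jvy] add [xpdco] -> 12 lines: zjs tmqpg gdzf jrff xpdco zzdu hgkwa psh hmr kwk ydueq cgpd
Hunk 2: at line 3 remove [xpdco,zzdu] add [nxel,ishlw,sam] -> 13 lines: zjs tmqpg gdzf jrff nxel ishlw sam hgkwa psh hmr kwk ydueq cgpd
Hunk 3: at line 3 remove [nxel,ishlw,sam] add [dupcr] -> 11 lines: zjs tmqpg gdzf jrff dupcr hgkwa psh hmr kwk ydueq cgpd
Hunk 4: at line 1 remove [gdzf,jrff] add [nzu,ftbq] -> 11 lines: zjs tmqpg nzu ftbq dupcr hgkwa psh hmr kwk ydueq cgpd
Hunk 5: at line 7 remove [hmr,kwk] add [rlv,igwr,uzsq] -> 12 lines: zjs tmqpg nzu ftbq dupcr hgkwa psh rlv igwr uzsq ydueq cgpd
Hunk 6: at line 1 remove [nzu,ftbq] add [fzmp,axtv] -> 12 lines: zjs tmqpg fzmp axtv dupcr hgkwa psh rlv igwr uzsq ydueq cgpd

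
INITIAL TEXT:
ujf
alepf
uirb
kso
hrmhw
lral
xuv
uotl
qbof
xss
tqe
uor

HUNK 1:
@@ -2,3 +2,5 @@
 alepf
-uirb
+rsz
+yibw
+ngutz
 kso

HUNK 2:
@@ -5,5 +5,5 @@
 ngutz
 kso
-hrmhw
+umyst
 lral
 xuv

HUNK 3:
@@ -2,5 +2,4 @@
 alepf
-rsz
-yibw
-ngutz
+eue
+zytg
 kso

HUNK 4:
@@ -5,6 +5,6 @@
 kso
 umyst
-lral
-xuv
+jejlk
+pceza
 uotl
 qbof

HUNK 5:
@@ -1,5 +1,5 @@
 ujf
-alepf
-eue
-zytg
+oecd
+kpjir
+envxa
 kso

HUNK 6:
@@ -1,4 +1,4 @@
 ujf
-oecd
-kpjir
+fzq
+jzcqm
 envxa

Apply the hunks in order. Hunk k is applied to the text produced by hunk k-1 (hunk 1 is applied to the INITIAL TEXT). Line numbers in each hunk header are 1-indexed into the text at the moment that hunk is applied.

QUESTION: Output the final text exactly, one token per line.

Hunk 1: at line 2 remove [uirb] add [rsz,yibw,ngutz] -> 14 lines: ujf alepf rsz yibw ngutz kso hrmhw lral xuv uotl qbof xss tqe uor
Hunk 2: at line 5 remove [hrmhw] add [umyst] -> 14 lines: ujf alepf rsz yibw ngutz kso umyst lral xuv uotl qbof xss tqe uor
Hunk 3: at line 2 remove [rsz,yibw,ngutz] add [eue,zytg] -> 13 lines: ujf alepf eue zytg kso umyst lral xuv uotl qbof xss tqe uor
Hunk 4: at line 5 remove [lral,xuv] add [jejlk,pceza] -> 13 lines: ujf alepf eue zytg kso umyst jejlk pceza uotl qbof xss tqe uor
Hunk 5: at line 1 remove [alepf,eue,zytg] add [oecd,kpjir,envxa] -> 13 lines: ujf oecd kpjir envxa kso umyst jejlk pceza uotl qbof xss tqe uor
Hunk 6: at line 1 remove [oecd,kpjir] add [fzq,jzcqm] -> 13 lines: ujf fzq jzcqm envxa kso umyst jejlk pceza uotl qbof xss tqe uor

Answer: ujf
fzq
jzcqm
envxa
kso
umyst
jejlk
pceza
uotl
qbof
xss
tqe
uor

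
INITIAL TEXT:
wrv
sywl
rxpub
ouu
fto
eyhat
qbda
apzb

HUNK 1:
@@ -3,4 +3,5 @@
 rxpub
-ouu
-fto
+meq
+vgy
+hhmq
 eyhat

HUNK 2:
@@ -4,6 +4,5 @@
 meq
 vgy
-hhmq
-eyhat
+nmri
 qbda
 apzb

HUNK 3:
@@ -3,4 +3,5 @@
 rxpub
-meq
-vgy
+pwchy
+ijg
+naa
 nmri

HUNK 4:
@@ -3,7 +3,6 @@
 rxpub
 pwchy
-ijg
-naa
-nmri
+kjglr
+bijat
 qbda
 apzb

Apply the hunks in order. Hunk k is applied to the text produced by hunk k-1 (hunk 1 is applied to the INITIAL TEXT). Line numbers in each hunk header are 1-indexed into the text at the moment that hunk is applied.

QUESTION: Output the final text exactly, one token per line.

Hunk 1: at line 3 remove [ouu,fto] add [meq,vgy,hhmq] -> 9 lines: wrv sywl rxpub meq vgy hhmq eyhat qbda apzb
Hunk 2: at line 4 remove [hhmq,eyhat] add [nmri] -> 8 lines: wrv sywl rxpub meq vgy nmri qbda apzb
Hunk 3: at line 3 remove [meq,vgy] add [pwchy,ijg,naa] -> 9 lines: wrv sywl rxpub pwchy ijg naa nmri qbda apzb
Hunk 4: at line 3 remove [ijg,naa,nmri] add [kjglr,bijat] -> 8 lines: wrv sywl rxpub pwchy kjglr bijat qbda apzb

Answer: wrv
sywl
rxpub
pwchy
kjglr
bijat
qbda
apzb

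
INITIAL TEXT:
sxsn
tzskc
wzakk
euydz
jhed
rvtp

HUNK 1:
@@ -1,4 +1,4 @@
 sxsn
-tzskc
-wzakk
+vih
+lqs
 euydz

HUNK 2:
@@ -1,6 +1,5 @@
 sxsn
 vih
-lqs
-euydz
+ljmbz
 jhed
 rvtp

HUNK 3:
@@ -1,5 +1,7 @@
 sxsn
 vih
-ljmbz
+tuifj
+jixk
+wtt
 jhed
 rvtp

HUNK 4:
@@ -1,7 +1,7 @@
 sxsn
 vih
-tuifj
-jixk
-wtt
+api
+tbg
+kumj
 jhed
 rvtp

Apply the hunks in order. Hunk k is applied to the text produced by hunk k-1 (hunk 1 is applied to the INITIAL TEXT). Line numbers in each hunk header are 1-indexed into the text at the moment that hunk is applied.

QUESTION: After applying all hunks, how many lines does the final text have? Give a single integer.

Hunk 1: at line 1 remove [tzskc,wzakk] add [vih,lqs] -> 6 lines: sxsn vih lqs euydz jhed rvtp
Hunk 2: at line 1 remove [lqs,euydz] add [ljmbz] -> 5 lines: sxsn vih ljmbz jhed rvtp
Hunk 3: at line 1 remove [ljmbz] add [tuifj,jixk,wtt] -> 7 lines: sxsn vih tuifj jixk wtt jhed rvtp
Hunk 4: at line 1 remove [tuifj,jixk,wtt] add [api,tbg,kumj] -> 7 lines: sxsn vih api tbg kumj jhed rvtp
Final line count: 7

Answer: 7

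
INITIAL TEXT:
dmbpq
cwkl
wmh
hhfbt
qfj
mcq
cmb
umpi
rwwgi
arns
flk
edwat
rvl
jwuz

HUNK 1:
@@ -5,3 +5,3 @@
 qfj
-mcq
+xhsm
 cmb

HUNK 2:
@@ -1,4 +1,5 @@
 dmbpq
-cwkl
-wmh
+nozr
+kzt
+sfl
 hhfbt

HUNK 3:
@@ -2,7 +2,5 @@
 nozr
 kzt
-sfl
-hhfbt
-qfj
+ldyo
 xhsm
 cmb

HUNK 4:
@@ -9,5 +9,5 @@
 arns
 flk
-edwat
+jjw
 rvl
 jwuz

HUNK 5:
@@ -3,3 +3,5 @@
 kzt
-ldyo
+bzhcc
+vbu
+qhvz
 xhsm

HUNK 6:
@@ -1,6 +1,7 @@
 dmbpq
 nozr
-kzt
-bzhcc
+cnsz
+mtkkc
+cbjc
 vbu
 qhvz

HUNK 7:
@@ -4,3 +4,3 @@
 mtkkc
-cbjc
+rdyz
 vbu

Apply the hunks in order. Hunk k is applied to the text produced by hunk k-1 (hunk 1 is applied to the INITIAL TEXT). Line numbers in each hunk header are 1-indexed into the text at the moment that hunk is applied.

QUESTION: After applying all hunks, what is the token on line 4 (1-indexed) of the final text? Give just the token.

Hunk 1: at line 5 remove [mcq] add [xhsm] -> 14 lines: dmbpq cwkl wmh hhfbt qfj xhsm cmb umpi rwwgi arns flk edwat rvl jwuz
Hunk 2: at line 1 remove [cwkl,wmh] add [nozr,kzt,sfl] -> 15 lines: dmbpq nozr kzt sfl hhfbt qfj xhsm cmb umpi rwwgi arns flk edwat rvl jwuz
Hunk 3: at line 2 remove [sfl,hhfbt,qfj] add [ldyo] -> 13 lines: dmbpq nozr kzt ldyo xhsm cmb umpi rwwgi arns flk edwat rvl jwuz
Hunk 4: at line 9 remove [edwat] add [jjw] -> 13 lines: dmbpq nozr kzt ldyo xhsm cmb umpi rwwgi arns flk jjw rvl jwuz
Hunk 5: at line 3 remove [ldyo] add [bzhcc,vbu,qhvz] -> 15 lines: dmbpq nozr kzt bzhcc vbu qhvz xhsm cmb umpi rwwgi arns flk jjw rvl jwuz
Hunk 6: at line 1 remove [kzt,bzhcc] add [cnsz,mtkkc,cbjc] -> 16 lines: dmbpq nozr cnsz mtkkc cbjc vbu qhvz xhsm cmb umpi rwwgi arns flk jjw rvl jwuz
Hunk 7: at line 4 remove [cbjc] add [rdyz] -> 16 lines: dmbpq nozr cnsz mtkkc rdyz vbu qhvz xhsm cmb umpi rwwgi arns flk jjw rvl jwuz
Final line 4: mtkkc

Answer: mtkkc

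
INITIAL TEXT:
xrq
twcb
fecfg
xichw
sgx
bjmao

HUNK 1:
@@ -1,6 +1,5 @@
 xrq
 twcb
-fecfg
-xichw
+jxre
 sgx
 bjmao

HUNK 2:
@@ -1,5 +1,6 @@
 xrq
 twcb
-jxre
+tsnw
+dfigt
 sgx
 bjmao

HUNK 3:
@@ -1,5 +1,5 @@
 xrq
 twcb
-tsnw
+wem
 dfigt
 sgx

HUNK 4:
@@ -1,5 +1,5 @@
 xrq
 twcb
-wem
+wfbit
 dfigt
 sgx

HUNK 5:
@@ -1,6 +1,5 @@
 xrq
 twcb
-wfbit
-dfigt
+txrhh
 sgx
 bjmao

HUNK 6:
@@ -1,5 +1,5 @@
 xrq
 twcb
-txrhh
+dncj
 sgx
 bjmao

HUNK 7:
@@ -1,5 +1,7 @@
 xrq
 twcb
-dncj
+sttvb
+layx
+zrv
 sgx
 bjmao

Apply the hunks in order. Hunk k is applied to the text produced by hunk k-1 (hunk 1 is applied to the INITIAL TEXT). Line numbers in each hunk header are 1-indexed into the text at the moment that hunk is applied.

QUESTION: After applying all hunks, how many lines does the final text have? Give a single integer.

Hunk 1: at line 1 remove [fecfg,xichw] add [jxre] -> 5 lines: xrq twcb jxre sgx bjmao
Hunk 2: at line 1 remove [jxre] add [tsnw,dfigt] -> 6 lines: xrq twcb tsnw dfigt sgx bjmao
Hunk 3: at line 1 remove [tsnw] add [wem] -> 6 lines: xrq twcb wem dfigt sgx bjmao
Hunk 4: at line 1 remove [wem] add [wfbit] -> 6 lines: xrq twcb wfbit dfigt sgx bjmao
Hunk 5: at line 1 remove [wfbit,dfigt] add [txrhh] -> 5 lines: xrq twcb txrhh sgx bjmao
Hunk 6: at line 1 remove [txrhh] add [dncj] -> 5 lines: xrq twcb dncj sgx bjmao
Hunk 7: at line 1 remove [dncj] add [sttvb,layx,zrv] -> 7 lines: xrq twcb sttvb layx zrv sgx bjmao
Final line count: 7

Answer: 7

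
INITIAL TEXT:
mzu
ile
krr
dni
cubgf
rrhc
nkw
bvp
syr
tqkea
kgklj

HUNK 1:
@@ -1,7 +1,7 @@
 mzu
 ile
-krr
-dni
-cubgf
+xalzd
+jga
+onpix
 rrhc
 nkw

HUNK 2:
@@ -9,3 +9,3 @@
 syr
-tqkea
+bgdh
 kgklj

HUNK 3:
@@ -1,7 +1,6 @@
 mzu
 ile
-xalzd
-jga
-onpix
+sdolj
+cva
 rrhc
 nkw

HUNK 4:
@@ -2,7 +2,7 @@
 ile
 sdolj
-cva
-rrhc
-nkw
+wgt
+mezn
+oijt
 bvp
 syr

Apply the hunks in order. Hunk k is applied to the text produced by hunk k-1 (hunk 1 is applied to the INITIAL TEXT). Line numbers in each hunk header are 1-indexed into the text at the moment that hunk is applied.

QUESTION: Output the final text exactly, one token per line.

Answer: mzu
ile
sdolj
wgt
mezn
oijt
bvp
syr
bgdh
kgklj

Derivation:
Hunk 1: at line 1 remove [krr,dni,cubgf] add [xalzd,jga,onpix] -> 11 lines: mzu ile xalzd jga onpix rrhc nkw bvp syr tqkea kgklj
Hunk 2: at line 9 remove [tqkea] add [bgdh] -> 11 lines: mzu ile xalzd jga onpix rrhc nkw bvp syr bgdh kgklj
Hunk 3: at line 1 remove [xalzd,jga,onpix] add [sdolj,cva] -> 10 lines: mzu ile sdolj cva rrhc nkw bvp syr bgdh kgklj
Hunk 4: at line 2 remove [cva,rrhc,nkw] add [wgt,mezn,oijt] -> 10 lines: mzu ile sdolj wgt mezn oijt bvp syr bgdh kgklj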